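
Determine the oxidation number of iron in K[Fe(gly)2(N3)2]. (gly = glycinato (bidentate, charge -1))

1 potassium outside the brackets (+1 each) → the complex ion is 1−.
Ligand charges: 2×N3 = -2; 2×gly = -2; sum -4.
Fe + (-4) = 1− ⇒ Fe is +3.

+3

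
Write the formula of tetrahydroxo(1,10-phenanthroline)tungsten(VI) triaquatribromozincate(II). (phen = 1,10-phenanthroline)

Cation [W…]: ligand charges -4, W(VI) ⇒ ion charge 2+.
Anion [Zn…]: ligand charges -3, Zn(II) ⇒ ion charge 1−.

[W(OH)4(phen)][ZnBr3(H2O)3]2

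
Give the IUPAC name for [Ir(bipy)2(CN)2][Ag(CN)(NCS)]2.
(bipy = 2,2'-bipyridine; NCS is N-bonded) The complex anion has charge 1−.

bis(2,2'-bipyridine)dicyanoiridium(IV) cyanoisothiocyanatoargentate(I)

Both ions are complex: the cation is named first with the plain metal name, the anion second with the -ate form; each ion's ligands are alphabetised independently.
The complex anion is given as 1−; its ligand charges sum to -2, so Ag = +1.
With 2 anions per cation, the cation must be 2×1 = 2+.
Cation: ligand charges sum to -2; for the ion to be 2+, Ir = +4.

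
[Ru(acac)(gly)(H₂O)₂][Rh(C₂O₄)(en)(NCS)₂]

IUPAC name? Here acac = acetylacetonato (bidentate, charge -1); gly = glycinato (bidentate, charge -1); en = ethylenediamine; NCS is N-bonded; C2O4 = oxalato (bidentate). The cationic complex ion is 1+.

The complex cation is given as 1+; its ligand charges sum to -2, so Ru = +3.
A 1:1 salt means the anion carries the equal and opposite charge, 1−.
Anion: ligand charges sum to -4; for the ion to be 1−, Rh = +3.

(acetylacetonato)diaqua(glycinato)ruthenium(III) (ethylenediamine)diisothiocyanatooxalatorhodate(III)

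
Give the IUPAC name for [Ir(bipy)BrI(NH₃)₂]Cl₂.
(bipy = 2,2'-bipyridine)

diammine(2,2'-bipyridine)bromoiodoiridium(IV) chloride

The 2 chloride counter-ions carry a total charge of -2, so each complex ion is 2+.
Ligand charges: 1×2,2'-bipyridine (neutral), 2×ammine (neutral), 1×iodo (-1 each), 1×bromo (-1 each); total -2. So Ir + (-2) = 2+, giving Ir = +4.
Ligands are named alphabetically: ammine before bipyridine before bromo before iodo.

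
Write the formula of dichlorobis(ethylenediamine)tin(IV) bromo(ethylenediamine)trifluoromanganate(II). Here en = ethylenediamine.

Cation [Sn…]: ligand charges -2, Sn(IV) ⇒ ion charge 2+.
Anion [Mn…]: ligand charges -4, Mn(II) ⇒ ion charge 2−.
One 2+ cation balances one 2− anion.

[SnCl2(en)2][MnBr(en)F3]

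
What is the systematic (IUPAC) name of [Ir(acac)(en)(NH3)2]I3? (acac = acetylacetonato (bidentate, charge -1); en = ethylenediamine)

(acetylacetonato)diammine(ethylenediamine)iridium(IV) iodide

The 3 iodide counter-ions carry a total charge of -3, so each complex ion is 3+.
Ligand charges: 2×ammine (neutral), 1×acetylacetonato (-1 each), 1×ethylenediamine (neutral); total -1. So Ir + (-1) = 3+, giving Ir = +4.
Ligands are named alphabetically: acetylacetonato before ammine before ethylenediamine.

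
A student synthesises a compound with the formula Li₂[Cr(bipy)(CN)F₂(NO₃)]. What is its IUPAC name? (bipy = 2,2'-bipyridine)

The 2 lithium counter-ions carry a total charge of +2, so each complex ion is 2−.
Ligand charges: 1×nitrato (-1 each), 2×fluoro (-1 each), 1×cyano (-1 each), 1×2,2'-bipyridine (neutral); total -4. So Cr + (-4) = 2−, giving Cr = +2.
The complex ion is anionic, so chromium takes the -ate form chromate(II).

lithium (2,2'-bipyridine)cyanodifluoronitratochromate(II)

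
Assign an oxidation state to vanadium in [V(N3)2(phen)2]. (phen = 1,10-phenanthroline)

+2

No counter-ion: the bracketed complex is neutral.
Ligand charges: 2×N3 = -2; 2×phen neutral; sum -2.
V + (-2) = 0 ⇒ V is +2.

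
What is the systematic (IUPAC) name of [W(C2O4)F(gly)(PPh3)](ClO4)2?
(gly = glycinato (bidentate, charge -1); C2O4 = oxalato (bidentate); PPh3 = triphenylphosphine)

fluoro(glycinato)oxalato(triphenylphosphine)tungsten(VI) perchlorate

The 2 perchlorate counter-ions carry a total charge of -2, so each complex ion is 2+.
Ligand charges: 1×glycinato (-1 each), 1×fluoro (-1 each), 1×oxalato (-2 each), 1×triphenylphosphine (neutral); total -4. So W + (-4) = 2+, giving W = +6.
Ligands are named alphabetically: fluoro before glycinato before oxalato before triphenylphosphine.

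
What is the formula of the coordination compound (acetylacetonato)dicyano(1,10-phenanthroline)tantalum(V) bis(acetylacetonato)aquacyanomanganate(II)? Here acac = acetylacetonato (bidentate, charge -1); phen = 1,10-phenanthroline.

[Ta(acac)(CN)2(phen)][Mn(acac)2(CN)(H2O)]2

Cation [Ta…]: ligand charges -3, Ta(V) ⇒ ion charge 2+.
Anion [Mn…]: ligand charges -3, Mn(II) ⇒ ion charge 1−.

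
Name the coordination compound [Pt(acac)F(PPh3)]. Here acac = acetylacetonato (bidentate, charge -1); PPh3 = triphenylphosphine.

There is no counter-ion, so the complex is neutral overall.
Ligand charges: 1×fluoro (-1 each), 1×acetylacetonato (-1 each), 1×triphenylphosphine (neutral); total -2. So Pt + (-2) = 0, giving Pt = +2.
Ligands are named alphabetically: acetylacetonato before fluoro before triphenylphosphine.

(acetylacetonato)fluoro(triphenylphosphine)platinum(II)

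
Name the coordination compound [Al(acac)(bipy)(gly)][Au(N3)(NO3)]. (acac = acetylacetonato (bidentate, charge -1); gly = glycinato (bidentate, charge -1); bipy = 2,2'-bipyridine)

Both ions are complex: the cation is named first with the plain metal name, the anion second with the -ate form; each ion's ligands are alphabetised independently.
Aluminium is always +3 in its complexes; the cation's ligand charges sum to -2, so the complex cation is 1+.
A 1:1 salt means the anion carries the equal and opposite charge, 1−.
Anion: ligand charges sum to -2; for the ion to be 1−, Au = +1.

(acetylacetonato)(2,2'-bipyridine)(glycinato)aluminium(III) azidonitratoaurate(I)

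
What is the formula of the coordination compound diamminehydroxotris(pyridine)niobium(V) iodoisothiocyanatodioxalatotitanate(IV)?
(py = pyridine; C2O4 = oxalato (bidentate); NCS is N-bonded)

[Nb(NH3)2(OH)(py)3][Ti(C2O4)2I(NCS)]2

Cation [Nb…]: ligand charges -1, Nb(V) ⇒ ion charge 4+.
Anion [Ti…]: ligand charges -6, Ti(IV) ⇒ ion charge 2−.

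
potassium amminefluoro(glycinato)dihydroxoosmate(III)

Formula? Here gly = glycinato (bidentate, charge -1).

K[OsF(gly)(NH3)(OH)2]

Ligands: 1 glycinato (gly, -1), 1 ammine (NH3, neutral), 1 fluoro (F, -1), 2 hydroxo (OH, -1). Ligand charge sum = -4.
Charge balance with potassium (+1) requires 1 complex ion per 1 potassium.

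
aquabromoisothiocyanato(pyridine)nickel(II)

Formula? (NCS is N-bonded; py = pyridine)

Ligands: 1 isothiocyanato (NCS, -1), 1 pyridine (py, neutral), 1 aqua (H2O, neutral), 1 bromo (Br, -1). Ligand charge sum = -2.
With Ni in oxidation state +2, the complex ion is [Ni...].

[NiBr(H2O)(NCS)(py)]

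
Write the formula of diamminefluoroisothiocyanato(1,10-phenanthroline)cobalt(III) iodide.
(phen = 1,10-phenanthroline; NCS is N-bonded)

Ligands: 1 fluoro (F, -1), 1 1,10-phenanthroline (phen, neutral), 2 ammine (NH3, neutral), 1 isothiocyanato (NCS, -1). Ligand charge sum = -2.
With Co in oxidation state +3, the complex ion is [Co...]^1+.
Charge balance with iodide (-1) requires 1 complex ion per 1 iodide.

[CoF(NCS)(NH3)2(phen)]I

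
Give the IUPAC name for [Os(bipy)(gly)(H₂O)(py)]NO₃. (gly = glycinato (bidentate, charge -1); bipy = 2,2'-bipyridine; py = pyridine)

The 1 nitrate counter-ion carries a total charge of -1, so each complex ion is 1+.
Ligand charges: 1×glycinato (-1 each), 1×aqua (neutral), 1×2,2'-bipyridine (neutral), 1×pyridine (neutral); total -1. So Os + (-1) = 1+, giving Os = +2.
Ligands are named alphabetically: aqua before bipyridine before glycinato before pyridine.

aqua(2,2'-bipyridine)(glycinato)(pyridine)osmium(II) nitrate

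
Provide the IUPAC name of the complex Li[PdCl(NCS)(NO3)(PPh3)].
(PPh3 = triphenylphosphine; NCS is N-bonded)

lithium chloroisothiocyanatonitrato(triphenylphosphine)palladate(II)

The 1 lithium counter-ion carries a total charge of +1, so each complex ion is 1−.
Ligand charges: 1×triphenylphosphine (neutral), 1×nitrato (-1 each), 1×isothiocyanato (-1 each), 1×chloro (-1 each); total -3. So Pd + (-3) = 1−, giving Pd = +2.
The complex ion is anionic, so palladium takes the -ate form palladate(II).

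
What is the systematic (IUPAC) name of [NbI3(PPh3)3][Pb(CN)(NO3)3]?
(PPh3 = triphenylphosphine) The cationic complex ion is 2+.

The complex cation is given as 2+; its ligand charges sum to -3, so Nb = +5.
A 1:1 salt means the anion carries the equal and opposite charge, 2−.
Anion: ligand charges sum to -4; for the ion to be 2−, Pb = +2.

triiodotris(triphenylphosphine)niobium(V) cyanotrinitratoplumbate(II)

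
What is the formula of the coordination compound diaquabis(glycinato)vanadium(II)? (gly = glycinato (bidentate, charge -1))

Ligands: 2 glycinato (gly, -1), 2 aqua (H2O, neutral). Ligand charge sum = -2.
With V in oxidation state +2, the complex ion is [V...].

[V(gly)2(H2O)2]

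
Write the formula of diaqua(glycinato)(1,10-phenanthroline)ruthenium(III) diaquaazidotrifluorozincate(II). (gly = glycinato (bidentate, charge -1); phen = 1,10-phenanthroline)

Cation [Ru…]: ligand charges -1, Ru(III) ⇒ ion charge 2+.
Anion [Zn…]: ligand charges -4, Zn(II) ⇒ ion charge 2−.

[Ru(gly)(H2O)2(phen)][ZnF3(H2O)2(N3)]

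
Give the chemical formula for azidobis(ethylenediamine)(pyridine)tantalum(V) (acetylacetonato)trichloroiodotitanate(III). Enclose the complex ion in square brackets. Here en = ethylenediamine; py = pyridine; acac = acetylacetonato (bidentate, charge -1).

Cation [Ta…]: ligand charges -1, Ta(V) ⇒ ion charge 4+.
Anion [Ti…]: ligand charges -5, Ti(III) ⇒ ion charge 2−.
One 4+ cation requires 2 of the 2− anion.

[Ta(en)2(N3)(py)][Ti(acac)Cl3I]2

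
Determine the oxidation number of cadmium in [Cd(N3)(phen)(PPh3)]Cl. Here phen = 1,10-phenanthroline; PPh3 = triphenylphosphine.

+2

1 chloride outside the brackets (-1 each) → the complex ion is 1+.
Ligand charges: 1×N3 = -1; 1×phen neutral; 1×PPh3 neutral; sum -1.
Cd + (-1) = 1+ ⇒ Cd is +2.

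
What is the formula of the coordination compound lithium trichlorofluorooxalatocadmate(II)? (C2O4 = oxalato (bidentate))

Ligands: 1 fluoro (F, -1), 1 oxalato (C2O4, -2), 3 chloro (Cl, -1). Ligand charge sum = -6.
Charge balance with lithium (+1) requires 1 complex ion per 4 lithium.

Li4[Cd(C2O4)Cl3F]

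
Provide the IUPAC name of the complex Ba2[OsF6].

The 2 barium counter-ions carry a total charge of +4, so each complex ion is 4−.
Ligand charges: 6×fluoro (-1 each); total -6. So Os + (-6) = 4−, giving Os = +2.
The complex ion is anionic, so osmium takes the -ate form osmate(II).

barium hexafluoroosmate(II)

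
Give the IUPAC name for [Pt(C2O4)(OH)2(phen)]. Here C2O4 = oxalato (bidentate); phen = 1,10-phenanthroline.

dihydroxooxalato(1,10-phenanthroline)platinum(IV)

There is no counter-ion, so the complex is neutral overall.
Ligand charges: 2×hydroxo (-1 each), 1×oxalato (-2 each), 1×1,10-phenanthroline (neutral); total -4. So Pt + (-4) = 0, giving Pt = +4.
Ligands are named alphabetically: hydroxo before oxalato before phenanthroline.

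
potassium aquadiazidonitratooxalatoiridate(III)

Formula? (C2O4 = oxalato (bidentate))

K2[Ir(C2O4)(H2O)(N3)2(NO3)]

Ligands: 1 nitrato (NO3, -1), 1 aqua (H2O, neutral), 1 oxalato (C2O4, -2), 2 azido (N3, -1). Ligand charge sum = -5.
With Ir in oxidation state +3, the complex ion is [Ir...]^2−.
Charge balance with potassium (+1) requires 1 complex ion per 2 potassium.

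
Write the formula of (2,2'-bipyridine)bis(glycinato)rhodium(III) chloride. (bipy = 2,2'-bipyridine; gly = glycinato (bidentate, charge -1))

Ligands: 1 2,2'-bipyridine (bipy, neutral), 2 glycinato (gly, -1). Ligand charge sum = -2.
With Rh in oxidation state +3, the complex ion is [Rh...]^1+.
Charge balance with chloride (-1) requires 1 complex ion per 1 chloride.

[Rh(bipy)(gly)2]Cl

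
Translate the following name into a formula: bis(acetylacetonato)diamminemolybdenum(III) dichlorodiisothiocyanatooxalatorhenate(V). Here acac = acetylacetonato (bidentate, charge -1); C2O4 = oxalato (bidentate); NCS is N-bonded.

Cation [Mo…]: ligand charges -2, Mo(III) ⇒ ion charge 1+.
Anion [Re…]: ligand charges -6, Re(V) ⇒ ion charge 1−.
One 1+ cation balances one 1− anion.

[Mo(acac)2(NH3)2][Re(C2O4)Cl2(NCS)2]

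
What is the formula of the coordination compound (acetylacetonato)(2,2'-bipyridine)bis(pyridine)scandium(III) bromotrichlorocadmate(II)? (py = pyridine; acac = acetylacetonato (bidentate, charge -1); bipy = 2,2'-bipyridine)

[Sc(acac)(bipy)(py)2][CdBrCl3]

Cation [Sc…]: ligand charges -1, Sc(III) ⇒ ion charge 2+.
Anion [Cd…]: ligand charges -4, Cd(II) ⇒ ion charge 2−.
One 2+ cation balances one 2− anion.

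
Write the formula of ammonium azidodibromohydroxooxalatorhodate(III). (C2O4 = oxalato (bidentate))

(NH4)3[RhBr2(C2O4)(N3)(OH)]

Ligands: 2 bromo (Br, -1), 1 oxalato (C2O4, -2), 1 hydroxo (OH, -1), 1 azido (N3, -1). Ligand charge sum = -6.
Charge balance with ammonium (+1) requires 1 complex ion per 3 ammonium.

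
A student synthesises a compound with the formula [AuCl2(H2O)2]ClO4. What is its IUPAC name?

diaquadichlorogold(III) perchlorate

The 1 perchlorate counter-ion carries a total charge of -1, so each complex ion is 1+.
Ligand charges: 2×aqua (neutral), 2×chloro (-1 each); total -2. So Au + (-2) = 1+, giving Au = +3.
Ligands are named alphabetically: aqua before chloro.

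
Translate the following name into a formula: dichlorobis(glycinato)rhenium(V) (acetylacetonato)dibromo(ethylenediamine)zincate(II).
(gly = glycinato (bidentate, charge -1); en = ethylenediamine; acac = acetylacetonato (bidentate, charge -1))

Cation [Re…]: ligand charges -4, Re(V) ⇒ ion charge 1+.
Anion [Zn…]: ligand charges -3, Zn(II) ⇒ ion charge 1−.

[ReCl2(gly)2][Zn(acac)Br2(en)]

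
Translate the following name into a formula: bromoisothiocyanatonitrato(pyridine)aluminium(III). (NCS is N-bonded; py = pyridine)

Ligands: 1 isothiocyanato (NCS, -1), 1 nitrato (NO3, -1), 1 pyridine (py, neutral), 1 bromo (Br, -1). Ligand charge sum = -3.
With Al in oxidation state +3, the complex ion is [Al...].

[AlBr(NCS)(NO3)(py)]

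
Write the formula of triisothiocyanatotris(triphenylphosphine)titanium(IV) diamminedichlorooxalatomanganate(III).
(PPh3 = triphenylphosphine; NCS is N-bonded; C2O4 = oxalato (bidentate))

[Ti(NCS)3(PPh3)3][Mn(C2O4)Cl2(NH3)2]

Cation [Ti…]: ligand charges -3, Ti(IV) ⇒ ion charge 1+.
Anion [Mn…]: ligand charges -4, Mn(III) ⇒ ion charge 1−.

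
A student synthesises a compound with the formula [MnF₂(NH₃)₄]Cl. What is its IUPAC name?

tetraamminedifluoromanganese(III) chloride

The 1 chloride counter-ion carries a total charge of -1, so each complex ion is 1+.
Ligand charges: 4×ammine (neutral), 2×fluoro (-1 each); total -2. So Mn + (-2) = 1+, giving Mn = +3.
Ligands are named alphabetically: ammine before fluoro.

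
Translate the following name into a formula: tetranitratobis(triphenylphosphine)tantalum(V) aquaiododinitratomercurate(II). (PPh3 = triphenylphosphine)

[Ta(NO3)4(PPh3)2][Hg(H2O)I(NO3)2]

Cation [Ta…]: ligand charges -4, Ta(V) ⇒ ion charge 1+.
Anion [Hg…]: ligand charges -3, Hg(II) ⇒ ion charge 1−.
One 1+ cation balances one 1− anion.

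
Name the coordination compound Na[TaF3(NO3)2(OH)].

sodium trifluorohydroxodinitratotantalate(V)

The 1 sodium counter-ion carries a total charge of +1, so each complex ion is 1−.
Ligand charges: 2×nitrato (-1 each), 3×fluoro (-1 each), 1×hydroxo (-1 each); total -6. So Ta + (-6) = 1−, giving Ta = +5.
The complex ion is anionic, so tantalum takes the -ate form tantalate(V).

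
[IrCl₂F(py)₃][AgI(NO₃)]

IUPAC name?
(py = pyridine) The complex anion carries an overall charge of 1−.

dichlorofluorotris(pyridine)iridium(IV) iodonitratoargentate(I)

The complex anion is given as 1−; its ligand charges sum to -2, so Ag = +1.
A 1:1 salt means the cation carries the equal and opposite charge, 1+.
Cation: ligand charges sum to -3; for the ion to be 1+, Ir = +4.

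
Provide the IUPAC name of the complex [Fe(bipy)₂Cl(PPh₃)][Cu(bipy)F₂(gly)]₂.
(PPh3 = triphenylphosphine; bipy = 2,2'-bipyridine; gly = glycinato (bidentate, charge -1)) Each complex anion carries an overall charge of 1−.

bis(2,2'-bipyridine)chloro(triphenylphosphine)iron(III) (2,2'-bipyridine)difluoro(glycinato)cuprate(II)

Both ions are complex: the cation is named first with the plain metal name, the anion second with the -ate form; each ion's ligands are alphabetised independently.
The complex anion is given as 1−; its ligand charges sum to -3, so Cu = +2.
With 2 anions per cation, the cation must be 2×1 = 2+.
Cation: ligand charges sum to -1; for the ion to be 2+, Fe = +3.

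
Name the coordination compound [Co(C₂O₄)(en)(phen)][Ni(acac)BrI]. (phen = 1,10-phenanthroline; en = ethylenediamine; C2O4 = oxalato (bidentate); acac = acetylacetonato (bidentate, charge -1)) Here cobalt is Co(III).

Co is given as +3; the cation's ligand charges sum to -2, so the complex cation is 1+.
A 1:1 salt means the anion carries the equal and opposite charge, 1−.
Anion: ligand charges sum to -3; for the ion to be 1−, Ni = +2.

(ethylenediamine)oxalato(1,10-phenanthroline)cobalt(III) (acetylacetonato)bromoiodonickelate(II)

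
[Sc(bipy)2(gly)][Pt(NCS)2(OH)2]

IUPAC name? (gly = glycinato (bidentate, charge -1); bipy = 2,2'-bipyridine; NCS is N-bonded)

Both ions are complex: the cation is named first with the plain metal name, the anion second with the -ate form; each ion's ligands are alphabetised independently.
Scandium is always +3 in its complexes; the cation's ligand charges sum to -1, so the complex cation is 2+.
A 1:1 salt means the anion carries the equal and opposite charge, 2−.
Anion: ligand charges sum to -4; for the ion to be 2−, Pt = +2.

bis(2,2'-bipyridine)(glycinato)scandium(III) dihydroxodiisothiocyanatoplatinate(II)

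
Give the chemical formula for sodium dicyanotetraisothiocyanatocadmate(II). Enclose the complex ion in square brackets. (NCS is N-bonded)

Na4[Cd(CN)2(NCS)4]

Ligands: 2 cyano (CN, -1), 4 isothiocyanato (NCS, -1). Ligand charge sum = -6.
Charge balance with sodium (+1) requires 1 complex ion per 4 sodium.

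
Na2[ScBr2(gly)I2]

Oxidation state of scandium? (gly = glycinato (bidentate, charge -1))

2 sodium outside the brackets (+1 each) → the complex ion is 2−.
Ligand charges: 2×Br = -2; 1×gly = -1; 2×I = -2; sum -5.
Sc + (-5) = 2− ⇒ Sc is +3.

+3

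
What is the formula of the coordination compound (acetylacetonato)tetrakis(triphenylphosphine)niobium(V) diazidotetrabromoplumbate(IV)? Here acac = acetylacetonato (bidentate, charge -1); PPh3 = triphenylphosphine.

[Nb(acac)(PPh3)4][PbBr4(N3)2]2

Cation [Nb…]: ligand charges -1, Nb(V) ⇒ ion charge 4+.
Anion [Pb…]: ligand charges -6, Pb(IV) ⇒ ion charge 2−.
One 4+ cation requires 2 of the 2− anion.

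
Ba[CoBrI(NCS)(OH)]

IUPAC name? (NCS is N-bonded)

barium bromohydroxoiodoisothiocyanatocobaltate(II)

The 1 barium counter-ion carries a total charge of +2, so each complex ion is 2−.
Ligand charges: 1×iodo (-1 each), 1×hydroxo (-1 each), 1×isothiocyanato (-1 each), 1×bromo (-1 each); total -4. So Co + (-4) = 2−, giving Co = +2.
Ligands are named alphabetically: bromo before hydroxo before iodo before isothiocyanato.
The complex ion is anionic, so cobalt takes the -ate form cobaltate(II).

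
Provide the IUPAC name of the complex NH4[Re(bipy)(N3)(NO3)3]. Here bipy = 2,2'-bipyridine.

The 1 ammonium counter-ion carries a total charge of +1, so each complex ion is 1−.
Ligand charges: 1×2,2'-bipyridine (neutral), 3×nitrato (-1 each), 1×azido (-1 each); total -4. So Re + (-4) = 1−, giving Re = +3.
The complex ion is anionic, so rhenium takes the -ate form rhenate(III).

ammonium azido(2,2'-bipyridine)trinitratorhenate(III)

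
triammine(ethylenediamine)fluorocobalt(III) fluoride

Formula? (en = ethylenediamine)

Ligands: 1 ethylenediamine (en, neutral), 1 fluoro (F, -1), 3 ammine (NH3, neutral). Ligand charge sum = -1.
With Co in oxidation state +3, the complex ion is [Co...]^2+.
Charge balance with fluoride (-1) requires 1 complex ion per 2 fluoride.

[Co(en)F(NH3)3]F2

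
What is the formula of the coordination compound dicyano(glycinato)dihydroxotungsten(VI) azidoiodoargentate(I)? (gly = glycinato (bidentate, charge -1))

Cation [W…]: ligand charges -5, W(VI) ⇒ ion charge 1+.
Anion [Ag…]: ligand charges -2, Ag(I) ⇒ ion charge 1−.

[W(CN)2(gly)(OH)2][AgI(N3)]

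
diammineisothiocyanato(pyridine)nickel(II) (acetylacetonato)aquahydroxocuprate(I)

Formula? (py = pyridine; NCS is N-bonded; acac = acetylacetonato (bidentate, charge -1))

[Ni(NCS)(NH3)2(py)][Cu(acac)(H2O)(OH)]

Cation [Ni…]: ligand charges -1, Ni(II) ⇒ ion charge 1+.
Anion [Cu…]: ligand charges -2, Cu(I) ⇒ ion charge 1−.
One 1+ cation balances one 1− anion.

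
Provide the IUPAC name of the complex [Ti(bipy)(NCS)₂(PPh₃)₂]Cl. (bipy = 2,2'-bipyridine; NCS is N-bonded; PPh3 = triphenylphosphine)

(2,2'-bipyridine)diisothiocyanatobis(triphenylphosphine)titanium(III) chloride

The 1 chloride counter-ion carries a total charge of -1, so each complex ion is 1+.
Ligand charges: 1×2,2'-bipyridine (neutral), 2×isothiocyanato (-1 each), 2×triphenylphosphine (neutral); total -2. So Ti + (-2) = 1+, giving Ti = +3.
Ligands are named alphabetically: bipyridine before isothiocyanato before triphenylphosphine.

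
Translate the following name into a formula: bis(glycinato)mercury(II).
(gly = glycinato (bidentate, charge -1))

[Hg(gly)2]

Ligands: 2 glycinato (gly, -1). Ligand charge sum = -2.
With Hg in oxidation state +2, the complex ion is [Hg...].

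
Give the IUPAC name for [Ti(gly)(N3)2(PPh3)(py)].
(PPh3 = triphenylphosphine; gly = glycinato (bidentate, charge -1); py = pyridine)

diazido(glycinato)(pyridine)(triphenylphosphine)titanium(III)

There is no counter-ion, so the complex is neutral overall.
Ligand charges: 1×triphenylphosphine (neutral), 1×glycinato (-1 each), 1×pyridine (neutral), 2×azido (-1 each); total -3. So Ti + (-3) = 0, giving Ti = +3.
Ligands are named alphabetically: azido before glycinato before pyridine before triphenylphosphine.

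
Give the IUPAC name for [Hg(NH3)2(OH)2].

There is no counter-ion, so the complex is neutral overall.
Ligand charges: 2×hydroxo (-1 each), 2×ammine (neutral); total -2. So Hg + (-2) = 0, giving Hg = +2.
Ligands are named alphabetically: ammine before hydroxo.

diamminedihydroxomercury(II)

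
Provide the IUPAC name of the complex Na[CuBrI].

sodium bromoiodocuprate(I)

The 1 sodium counter-ion carries a total charge of +1, so each complex ion is 1−.
Ligand charges: 1×bromo (-1 each), 1×iodo (-1 each); total -2. So Cu + (-2) = 1−, giving Cu = +1.
Ligands are named alphabetically: bromo before iodo.
The complex ion is anionic, so copper takes the -ate form cuprate(I).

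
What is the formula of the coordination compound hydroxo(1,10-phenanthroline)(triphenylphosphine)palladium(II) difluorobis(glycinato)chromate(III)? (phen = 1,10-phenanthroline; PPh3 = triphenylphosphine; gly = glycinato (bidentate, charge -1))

[Pd(OH)(phen)(PPh3)][CrF2(gly)2]

Cation [Pd…]: ligand charges -1, Pd(II) ⇒ ion charge 1+.
Anion [Cr…]: ligand charges -4, Cr(III) ⇒ ion charge 1−.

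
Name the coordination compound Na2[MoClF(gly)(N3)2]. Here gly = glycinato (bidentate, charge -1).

sodium diazidochlorofluoro(glycinato)molybdate(III)

The 2 sodium counter-ions carry a total charge of +2, so each complex ion is 2−.
Ligand charges: 1×chloro (-1 each), 2×azido (-1 each), 1×fluoro (-1 each), 1×glycinato (-1 each); total -5. So Mo + (-5) = 2−, giving Mo = +3.
The complex ion is anionic, so molybdenum takes the -ate form molybdate(III).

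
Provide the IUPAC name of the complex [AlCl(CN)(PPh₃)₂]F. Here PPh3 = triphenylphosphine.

chlorocyanobis(triphenylphosphine)aluminium(III) fluoride

The 1 fluoride counter-ion carries a total charge of -1, so each complex ion is 1+.
Ligand charges: 2×triphenylphosphine (neutral), 1×chloro (-1 each), 1×cyano (-1 each); total -2. So Al + (-2) = 1+, giving Al = +3.
Ligands are named alphabetically: chloro before cyano before triphenylphosphine.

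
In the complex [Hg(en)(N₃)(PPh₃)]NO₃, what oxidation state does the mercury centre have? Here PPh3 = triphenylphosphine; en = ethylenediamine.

1 nitrate outside the brackets (-1 each) → the complex ion is 1+.
Ligand charges: 1×PPh3 neutral; 1×en neutral; 1×N3 = -1; sum -1.
Hg + (-1) = 1+ ⇒ Hg is +2.

+2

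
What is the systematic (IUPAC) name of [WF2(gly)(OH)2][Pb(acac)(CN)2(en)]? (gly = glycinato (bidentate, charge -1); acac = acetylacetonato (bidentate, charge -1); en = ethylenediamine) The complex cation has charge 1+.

difluoro(glycinato)dihydroxotungsten(VI) (acetylacetonato)dicyano(ethylenediamine)plumbate(II)

Both ions are complex: the cation is named first with the plain metal name, the anion second with the -ate form; each ion's ligands are alphabetised independently.
The complex cation is given as 1+; its ligand charges sum to -5, so W = +6.
A 1:1 salt means the anion carries the equal and opposite charge, 1−.
Anion: ligand charges sum to -3; for the ion to be 1−, Pb = +2.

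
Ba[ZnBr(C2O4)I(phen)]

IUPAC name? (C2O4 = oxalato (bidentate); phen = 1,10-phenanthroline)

barium bromoiodooxalato(1,10-phenanthroline)zincate(II)

The 1 barium counter-ion carries a total charge of +2, so each complex ion is 2−.
Ligand charges: 1×iodo (-1 each), 1×oxalato (-2 each), 1×bromo (-1 each), 1×1,10-phenanthroline (neutral); total -4. So Zn + (-4) = 2−, giving Zn = +2.
Ligands are named alphabetically: bromo before iodo before oxalato before phenanthroline.
The complex ion is anionic, so zinc takes the -ate form zincate(II).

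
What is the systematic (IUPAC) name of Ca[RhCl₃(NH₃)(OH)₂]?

calcium amminetrichlorodihydroxorhodate(III)

The 1 calcium counter-ion carries a total charge of +2, so each complex ion is 2−.
Ligand charges: 3×chloro (-1 each), 1×ammine (neutral), 2×hydroxo (-1 each); total -5. So Rh + (-5) = 2−, giving Rh = +3.
The complex ion is anionic, so rhodium takes the -ate form rhodate(III).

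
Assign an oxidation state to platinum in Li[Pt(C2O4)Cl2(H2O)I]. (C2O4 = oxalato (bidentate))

+4

1 lithium outside the brackets (+1 each) → the complex ion is 1−.
Ligand charges: 1×H2O neutral; 1×C2O4 = -2; 2×Cl = -2; 1×I = -1; sum -5.
Pt + (-5) = 1− ⇒ Pt is +4.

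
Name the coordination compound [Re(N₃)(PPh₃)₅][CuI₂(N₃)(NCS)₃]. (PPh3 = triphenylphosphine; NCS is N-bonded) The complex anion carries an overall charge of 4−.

Both ions are complex: the cation is named first with the plain metal name, the anion second with the -ate form; each ion's ligands are alphabetised independently.
The complex anion is given as 4−; its ligand charges sum to -6, so Cu = +2.
A 1:1 salt means the cation carries the equal and opposite charge, 4+.
Cation: ligand charges sum to -1; for the ion to be 4+, Re = +5.

azidopentakis(triphenylphosphine)rhenium(V) azidodiiodotriisothiocyanatocuprate(II)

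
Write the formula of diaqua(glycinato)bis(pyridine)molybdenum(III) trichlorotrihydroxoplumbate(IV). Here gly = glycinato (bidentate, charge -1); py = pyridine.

[Mo(gly)(H2O)2(py)2][PbCl3(OH)3]

Cation [Mo…]: ligand charges -1, Mo(III) ⇒ ion charge 2+.
Anion [Pb…]: ligand charges -6, Pb(IV) ⇒ ion charge 2−.
One 2+ cation balances one 2− anion.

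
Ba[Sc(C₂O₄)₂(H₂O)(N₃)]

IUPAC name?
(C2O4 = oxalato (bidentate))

barium aquaazidodioxalatoscandate(III)

The 1 barium counter-ion carries a total charge of +2, so each complex ion is 2−.
Ligand charges: 2×oxalato (-2 each), 1×aqua (neutral), 1×azido (-1 each); total -5. So Sc + (-5) = 2−, giving Sc = +3.
The complex ion is anionic, so scandium takes the -ate form scandate(III).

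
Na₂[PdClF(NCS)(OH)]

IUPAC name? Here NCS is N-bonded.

The 2 sodium counter-ions carry a total charge of +2, so each complex ion is 2−.
Ligand charges: 1×chloro (-1 each), 1×hydroxo (-1 each), 1×fluoro (-1 each), 1×isothiocyanato (-1 each); total -4. So Pd + (-4) = 2−, giving Pd = +2.
Ligands are named alphabetically: chloro before fluoro before hydroxo before isothiocyanato.
The complex ion is anionic, so palladium takes the -ate form palladate(II).

sodium chlorofluorohydroxoisothiocyanatopalladate(II)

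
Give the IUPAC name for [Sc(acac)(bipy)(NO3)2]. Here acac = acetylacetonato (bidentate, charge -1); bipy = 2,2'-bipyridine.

(acetylacetonato)(2,2'-bipyridine)dinitratoscandium(III)

There is no counter-ion, so the complex is neutral overall.
Ligand charges: 1×acetylacetonato (-1 each), 2×nitrato (-1 each), 1×2,2'-bipyridine (neutral); total -3. So Sc + (-3) = 0, giving Sc = +3.
Ligands are named alphabetically: acetylacetonato before bipyridine before nitrato.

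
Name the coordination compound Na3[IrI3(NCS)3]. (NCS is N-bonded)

sodium triiodotriisothiocyanatoiridate(III)

The 3 sodium counter-ions carry a total charge of +3, so each complex ion is 3−.
Ligand charges: 3×isothiocyanato (-1 each), 3×iodo (-1 each); total -6. So Ir + (-6) = 3−, giving Ir = +3.
The complex ion is anionic, so iridium takes the -ate form iridate(III).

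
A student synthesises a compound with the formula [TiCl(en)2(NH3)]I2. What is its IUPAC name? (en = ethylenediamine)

amminechlorobis(ethylenediamine)titanium(III) iodide

The 2 iodide counter-ions carry a total charge of -2, so each complex ion is 2+.
Ligand charges: 2×ethylenediamine (neutral), 1×ammine (neutral), 1×chloro (-1 each); total -1. So Ti + (-1) = 2+, giving Ti = +3.
Ligands are named alphabetically: ammine before chloro before ethylenediamine.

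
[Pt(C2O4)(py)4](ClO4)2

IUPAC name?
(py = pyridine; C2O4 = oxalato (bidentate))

oxalatotetrakis(pyridine)platinum(IV) perchlorate

The 2 perchlorate counter-ions carry a total charge of -2, so each complex ion is 2+.
Ligand charges: 4×pyridine (neutral), 1×oxalato (-2 each); total -2. So Pt + (-2) = 2+, giving Pt = +4.
Ligands are named alphabetically: oxalato before pyridine.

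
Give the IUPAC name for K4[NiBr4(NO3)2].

The 4 potassium counter-ions carry a total charge of +4, so each complex ion is 4−.
Ligand charges: 4×bromo (-1 each), 2×nitrato (-1 each); total -6. So Ni + (-6) = 4−, giving Ni = +2.
The complex ion is anionic, so nickel takes the -ate form nickelate(II).

potassium tetrabromodinitratonickelate(II)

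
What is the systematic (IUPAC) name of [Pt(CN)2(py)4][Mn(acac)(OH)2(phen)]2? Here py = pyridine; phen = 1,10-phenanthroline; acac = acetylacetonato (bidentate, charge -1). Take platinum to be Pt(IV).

dicyanotetrakis(pyridine)platinum(IV) (acetylacetonato)dihydroxo(1,10-phenanthroline)manganate(II)

Both ions are complex: the cation is named first with the plain metal name, the anion second with the -ate form; each ion's ligands are alphabetised independently.
Pt is given as +4; the cation's ligand charges sum to -2, so the complex cation is 2+.
With 2 anions per cation, each anion must be 2/2 = 1−.
Anion: ligand charges sum to -3; for the ion to be 1−, Mn = +2.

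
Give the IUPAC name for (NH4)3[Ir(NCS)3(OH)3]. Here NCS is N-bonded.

The 3 ammonium counter-ions carry a total charge of +3, so each complex ion is 3−.
Ligand charges: 3×isothiocyanato (-1 each), 3×hydroxo (-1 each); total -6. So Ir + (-6) = 3−, giving Ir = +3.
Ligands are named alphabetically: hydroxo before isothiocyanato.
The complex ion is anionic, so iridium takes the -ate form iridate(III).

ammonium trihydroxotriisothiocyanatoiridate(III)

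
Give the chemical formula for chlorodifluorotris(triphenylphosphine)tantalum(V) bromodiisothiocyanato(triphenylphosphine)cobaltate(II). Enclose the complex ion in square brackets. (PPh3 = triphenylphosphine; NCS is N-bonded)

Cation [Ta…]: ligand charges -3, Ta(V) ⇒ ion charge 2+.
Anion [Co…]: ligand charges -3, Co(II) ⇒ ion charge 1−.

[TaClF2(PPh3)3][CoBr(NCS)2(PPh3)]2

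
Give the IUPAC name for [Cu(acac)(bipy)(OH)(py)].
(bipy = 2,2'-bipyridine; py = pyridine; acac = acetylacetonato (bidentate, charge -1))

(acetylacetonato)(2,2'-bipyridine)hydroxo(pyridine)copper(II)

There is no counter-ion, so the complex is neutral overall.
Ligand charges: 1×2,2'-bipyridine (neutral), 1×hydroxo (-1 each), 1×pyridine (neutral), 1×acetylacetonato (-1 each); total -2. So Cu + (-2) = 0, giving Cu = +2.
Ligands are named alphabetically: acetylacetonato before bipyridine before hydroxo before pyridine.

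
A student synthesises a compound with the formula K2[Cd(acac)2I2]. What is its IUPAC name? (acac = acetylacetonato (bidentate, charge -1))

potassium bis(acetylacetonato)diiodocadmate(II)

The 2 potassium counter-ions carry a total charge of +2, so each complex ion is 2−.
Ligand charges: 2×acetylacetonato (-1 each), 2×iodo (-1 each); total -4. So Cd + (-4) = 2−, giving Cd = +2.
The complex ion is anionic, so cadmium takes the -ate form cadmate(II).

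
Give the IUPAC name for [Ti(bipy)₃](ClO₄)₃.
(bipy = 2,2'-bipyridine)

tris(2,2'-bipyridine)titanium(III) perchlorate

The 3 perchlorate counter-ions carry a total charge of -3, so each complex ion is 3+.
Ligand charges: 3×2,2'-bipyridine (neutral); total 0. So Ti + (0) = 3+, giving Ti = +3.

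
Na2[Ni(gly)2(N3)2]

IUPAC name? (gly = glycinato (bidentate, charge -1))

The 2 sodium counter-ions carry a total charge of +2, so each complex ion is 2−.
Ligand charges: 2×glycinato (-1 each), 2×azido (-1 each); total -4. So Ni + (-4) = 2−, giving Ni = +2.
The complex ion is anionic, so nickel takes the -ate form nickelate(II).

sodium diazidobis(glycinato)nickelate(II)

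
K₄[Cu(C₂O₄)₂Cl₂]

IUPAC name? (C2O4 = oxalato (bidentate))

The 4 potassium counter-ions carry a total charge of +4, so each complex ion is 4−.
Ligand charges: 2×oxalato (-2 each), 2×chloro (-1 each); total -6. So Cu + (-6) = 4−, giving Cu = +2.
Ligands are named alphabetically: chloro before oxalato.
The complex ion is anionic, so copper takes the -ate form cuprate(II).

potassium dichlorodioxalatocuprate(II)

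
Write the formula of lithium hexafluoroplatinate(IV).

Ligands: 6 fluoro (F, -1). Ligand charge sum = -6.
With Pt in oxidation state +4, the complex ion is [Pt...]^2−.
Charge balance with lithium (+1) requires 1 complex ion per 2 lithium.

Li2[PtF6]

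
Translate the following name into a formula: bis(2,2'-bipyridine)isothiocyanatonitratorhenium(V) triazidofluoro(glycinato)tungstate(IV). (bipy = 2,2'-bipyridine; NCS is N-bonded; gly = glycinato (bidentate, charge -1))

[Re(bipy)2(NCS)(NO3)][WF(gly)(N3)3]3

Cation [Re…]: ligand charges -2, Re(V) ⇒ ion charge 3+.
Anion [W…]: ligand charges -5, W(IV) ⇒ ion charge 1−.
One 3+ cation requires 3 of the 1− anion.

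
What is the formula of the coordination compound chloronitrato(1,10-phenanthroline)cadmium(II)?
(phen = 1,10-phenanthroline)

Ligands: 1 nitrato (NO3, -1), 1 1,10-phenanthroline (phen, neutral), 1 chloro (Cl, -1). Ligand charge sum = -2.
With Cd in oxidation state +2, the complex ion is [Cd...].

[CdCl(NO3)(phen)]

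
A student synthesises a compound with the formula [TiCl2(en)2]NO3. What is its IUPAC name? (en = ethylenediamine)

The 1 nitrate counter-ion carries a total charge of -1, so each complex ion is 1+.
Ligand charges: 2×chloro (-1 each), 2×ethylenediamine (neutral); total -2. So Ti + (-2) = 1+, giving Ti = +3.
Ligands are named alphabetically: chloro before ethylenediamine.

dichlorobis(ethylenediamine)titanium(III) nitrate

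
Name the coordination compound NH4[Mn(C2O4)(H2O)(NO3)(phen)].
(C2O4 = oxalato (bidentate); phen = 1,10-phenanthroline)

The 1 ammonium counter-ion carries a total charge of +1, so each complex ion is 1−.
Ligand charges: 1×nitrato (-1 each), 1×oxalato (-2 each), 1×aqua (neutral), 1×1,10-phenanthroline (neutral); total -3. So Mn + (-3) = 1−, giving Mn = +2.
Ligands are named alphabetically: aqua before nitrato before oxalato before phenanthroline.
The complex ion is anionic, so manganese takes the -ate form manganate(II).

ammonium aquanitratooxalato(1,10-phenanthroline)manganate(II)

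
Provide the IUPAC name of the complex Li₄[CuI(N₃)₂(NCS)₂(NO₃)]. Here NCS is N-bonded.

lithium diazidoiododiisothiocyanatonitratocuprate(II)

The 4 lithium counter-ions carry a total charge of +4, so each complex ion is 4−.
Ligand charges: 1×iodo (-1 each), 2×isothiocyanato (-1 each), 1×nitrato (-1 each), 2×azido (-1 each); total -6. So Cu + (-6) = 4−, giving Cu = +2.
Ligands are named alphabetically: azido before iodo before isothiocyanato before nitrato.
The complex ion is anionic, so copper takes the -ate form cuprate(II).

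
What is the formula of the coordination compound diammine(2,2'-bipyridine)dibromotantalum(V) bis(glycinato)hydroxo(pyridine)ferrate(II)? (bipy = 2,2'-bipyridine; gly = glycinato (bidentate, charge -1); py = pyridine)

Cation [Ta…]: ligand charges -2, Ta(V) ⇒ ion charge 3+.
Anion [Fe…]: ligand charges -3, Fe(II) ⇒ ion charge 1−.
One 3+ cation requires 3 of the 1− anion.

[Ta(bipy)Br2(NH3)2][Fe(gly)2(OH)(py)]3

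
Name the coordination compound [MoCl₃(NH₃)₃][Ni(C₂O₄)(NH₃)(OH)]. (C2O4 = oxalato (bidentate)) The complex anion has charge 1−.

triamminetrichloromolybdenum(IV) amminehydroxooxalatonickelate(II)

Both ions are complex: the cation is named first with the plain metal name, the anion second with the -ate form; each ion's ligands are alphabetised independently.
The complex anion is given as 1−; its ligand charges sum to -3, so Ni = +2.
A 1:1 salt means the cation carries the equal and opposite charge, 1+.
Cation: ligand charges sum to -3; for the ion to be 1+, Mo = +4.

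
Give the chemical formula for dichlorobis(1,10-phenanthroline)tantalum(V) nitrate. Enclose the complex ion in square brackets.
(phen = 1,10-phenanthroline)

[TaCl2(phen)2](NO3)3

Ligands: 2 1,10-phenanthroline (phen, neutral), 2 chloro (Cl, -1). Ligand charge sum = -2.
With Ta in oxidation state +5, the complex ion is [Ta...]^3+.
Charge balance with nitrate (-1) requires 1 complex ion per 3 nitrate.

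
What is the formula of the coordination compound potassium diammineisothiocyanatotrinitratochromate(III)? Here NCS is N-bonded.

K[Cr(NCS)(NH3)2(NO3)3]

Ligands: 1 isothiocyanato (NCS, -1), 3 nitrato (NO3, -1), 2 ammine (NH3, neutral). Ligand charge sum = -4.
With Cr in oxidation state +3, the complex ion is [Cr...]^1−.
Charge balance with potassium (+1) requires 1 complex ion per 1 potassium.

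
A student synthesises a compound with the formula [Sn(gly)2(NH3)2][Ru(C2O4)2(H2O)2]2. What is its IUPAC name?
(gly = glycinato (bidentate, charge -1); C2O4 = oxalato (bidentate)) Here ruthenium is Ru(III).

diamminebis(glycinato)tin(IV) diaquadioxalatoruthenate(III)

Ru is given as +3; the anion's ligand charges sum to -4, so the complex anion is 1−.
With 2 anions per cation, the cation must be 2×1 = 2+.
Cation: ligand charges sum to -2; for the ion to be 2+, Sn = +4.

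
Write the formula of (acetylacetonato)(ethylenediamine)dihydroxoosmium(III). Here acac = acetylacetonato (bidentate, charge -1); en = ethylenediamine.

[Os(acac)(en)(OH)2]

Ligands: 1 acetylacetonato (acac, -1), 2 hydroxo (OH, -1), 1 ethylenediamine (en, neutral). Ligand charge sum = -3.
With Os in oxidation state +3, the complex ion is [Os...].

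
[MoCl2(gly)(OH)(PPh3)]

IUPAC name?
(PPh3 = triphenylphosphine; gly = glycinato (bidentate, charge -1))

There is no counter-ion, so the complex is neutral overall.
Ligand charges: 1×hydroxo (-1 each), 1×triphenylphosphine (neutral), 1×glycinato (-1 each), 2×chloro (-1 each); total -4. So Mo + (-4) = 0, giving Mo = +4.
Ligands are named alphabetically: chloro before glycinato before hydroxo before triphenylphosphine.

dichloro(glycinato)hydroxo(triphenylphosphine)molybdenum(IV)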